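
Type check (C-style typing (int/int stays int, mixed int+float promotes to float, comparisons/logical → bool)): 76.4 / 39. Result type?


Operand types: float / int
Rule: mixed int/float promotes to float; int/int stays int
Result type: float


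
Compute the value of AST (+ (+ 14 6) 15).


Evaluate inner: (+ 14 6) = 20
Evaluate root: (+ 20 15) = 35
Result: 35


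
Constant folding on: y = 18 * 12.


18 * 12 = 216 at compile time
Optimized: y = 216


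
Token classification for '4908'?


Pattern: digits only
Type: INTEGER_LITERAL


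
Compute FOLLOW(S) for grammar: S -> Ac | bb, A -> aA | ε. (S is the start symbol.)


$ ∈ FOLLOW(S). For each A -> αBβ: add FIRST(β)\{ε} to FOLLOW(B); if β nullable, add FOLLOW(A).
FOLLOW(S) = {$}


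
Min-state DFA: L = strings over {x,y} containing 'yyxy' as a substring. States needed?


KMP-style automaton: 4 progress states + 1 absorbing accept = 5
Minimal DFA: 5 states


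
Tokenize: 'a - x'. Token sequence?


Scan left to right, longest-match per lexeme
Tokens: ID(a), OP(-), ID(x)


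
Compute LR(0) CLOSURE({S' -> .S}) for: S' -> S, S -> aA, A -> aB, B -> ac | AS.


Start: S' -> .S
For each item with dot before a nonterminal B, add B -> .γ for every B-production
Closure: [S' -> .S, S -> .aA]


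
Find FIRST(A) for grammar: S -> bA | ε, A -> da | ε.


Per alternative of A: FIRST(da) = {d}; FIRST(ε) = {ε}
FIRST(A) = {d, ε}


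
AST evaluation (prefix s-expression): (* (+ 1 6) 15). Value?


Evaluate inner: (+ 1 6) = 7
Evaluate root: (* 7 15) = 105
Result: 105


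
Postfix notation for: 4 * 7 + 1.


Left to right (same or higher precedence on left)
Postfix: 4 7 * 1 +


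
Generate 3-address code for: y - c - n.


Break into single-operator statements:
t1 = y - c
t2 = t1 - n


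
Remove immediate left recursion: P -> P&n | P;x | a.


Left-recursive alternatives: P&n, P;x; non-recursive: a
Introduce P': P -> aP', P' -> &nP' | ;xP' | ε


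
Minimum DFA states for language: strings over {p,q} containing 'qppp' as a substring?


KMP-style automaton: 4 progress states + 1 absorbing accept = 5
Minimal DFA: 5 states


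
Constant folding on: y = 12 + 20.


12 + 20 = 32 at compile time
Optimized: y = 32


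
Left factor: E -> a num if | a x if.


Common prefix: 'a'
Factored: E -> a E', E' -> num if | x if


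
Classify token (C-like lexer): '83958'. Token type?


Pattern: digits only
Type: INTEGER_LITERAL


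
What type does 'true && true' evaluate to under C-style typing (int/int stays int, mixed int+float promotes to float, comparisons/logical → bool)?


Operand types: bool && bool
Rule: logical operators take bool operands and yield bool
Result type: bool


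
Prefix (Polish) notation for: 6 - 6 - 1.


left-to-right (same/higher precedence on left): tree is (- (- 6 6) 1)
Prefix: - - 6 6 1


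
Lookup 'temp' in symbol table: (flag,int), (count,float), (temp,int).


Lookup 'temp' → type int


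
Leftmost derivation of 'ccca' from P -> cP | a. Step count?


Derivation: P => cP => ccP => cccP => ccca
Steps: 4


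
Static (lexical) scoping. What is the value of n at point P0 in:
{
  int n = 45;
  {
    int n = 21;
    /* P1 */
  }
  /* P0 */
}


n declared in the same block as P0
n = 45


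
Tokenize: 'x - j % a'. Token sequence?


Scan left to right, longest-match per lexeme
Tokens: ID(x), OP(-), ID(j), OP(%), ID(a)


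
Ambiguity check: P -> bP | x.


right-linear, alternatives start with distinct terminals 'b' vs 'x': unique leftmost derivation
Unambiguous


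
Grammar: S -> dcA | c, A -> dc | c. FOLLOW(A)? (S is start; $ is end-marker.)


$ ∈ FOLLOW(S). For each A -> αBβ: add FIRST(β)\{ε} to FOLLOW(B); if β nullable, add FOLLOW(A).
FOLLOW(A) = {$}


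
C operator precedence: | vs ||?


'|' is bitwise OR (level 3); '||' is logical OR (level 1)
Higher level binds tighter
'|' has higher precedence than '||'


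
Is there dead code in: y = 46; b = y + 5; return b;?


y is read by b's definition; b is returned
No dead code


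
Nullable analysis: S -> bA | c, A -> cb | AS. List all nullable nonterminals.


A nonterminal is nullable iff some alternative derives ε (directly, or every symbol in it is nullable)
Nullable: {}


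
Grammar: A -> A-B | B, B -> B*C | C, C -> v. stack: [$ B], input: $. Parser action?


lookahead ∉ {*} so B won't extend; reduce A -> B
Action: reduce (A -> B)


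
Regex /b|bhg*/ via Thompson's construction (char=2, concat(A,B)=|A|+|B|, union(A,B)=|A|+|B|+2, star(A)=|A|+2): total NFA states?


Syntax tree has 4 char leaf(s), 1 union(s), 1 star(s)
chars contribute 4×2 = 8; each union adds +2; each star adds +2
Total: 8 + 2 + 2 = 12 states


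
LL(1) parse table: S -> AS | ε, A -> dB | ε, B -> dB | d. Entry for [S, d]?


For [S, d]: 'd' ∈ FIRST(AS)
Entry: S -> AS


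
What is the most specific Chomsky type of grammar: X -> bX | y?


Right-linear: every RHS is a terminal or a terminal followed by one nonterminal
Classification: Type 3 (Regular)


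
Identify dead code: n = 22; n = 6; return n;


first assignment to n is overwritten before any read
Dead: 'n = 22'


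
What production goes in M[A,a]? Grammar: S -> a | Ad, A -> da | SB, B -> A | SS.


For [A, a]: 'a' ∈ FIRST(SB)
Entry: A -> SB


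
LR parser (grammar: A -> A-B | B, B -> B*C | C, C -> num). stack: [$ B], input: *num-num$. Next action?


shift '*' to continue B -> B*C
Action: shift


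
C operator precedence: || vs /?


'/' is multiplicative (level 10); '||' is logical OR (level 1)
Higher level binds tighter
'/' has higher precedence than '||'


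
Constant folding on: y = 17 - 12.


17 - 12 = 5 at compile time
Optimized: y = 5


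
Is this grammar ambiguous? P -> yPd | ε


balanced y^n…d^n: each string has a unique parse
Unambiguous


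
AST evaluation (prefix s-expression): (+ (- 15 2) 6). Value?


Evaluate inner: (- 15 2) = 13
Evaluate root: (+ 13 6) = 19
Result: 19


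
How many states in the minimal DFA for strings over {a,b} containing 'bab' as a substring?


KMP-style automaton: 3 progress states + 1 absorbing accept = 4
Minimal DFA: 4 states


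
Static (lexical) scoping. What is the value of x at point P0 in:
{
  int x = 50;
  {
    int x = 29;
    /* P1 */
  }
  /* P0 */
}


x declared in the same block as P0
x = 50


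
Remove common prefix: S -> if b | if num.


Common prefix: 'if'
Factored: S -> if S', S' -> b | num


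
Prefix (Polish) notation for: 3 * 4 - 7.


left-to-right (same/higher precedence on left): tree is (- (* 3 4) 7)
Prefix: - * 3 4 7


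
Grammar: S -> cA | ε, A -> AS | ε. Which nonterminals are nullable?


A nonterminal is nullable iff some alternative derives ε (directly, or every symbol in it is nullable)
Nullable: {A, S}


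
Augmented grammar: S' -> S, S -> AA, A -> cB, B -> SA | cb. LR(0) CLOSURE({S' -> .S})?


Start: S' -> .S
For each item with dot before a nonterminal B, add B -> .γ for every B-production
Closure: [S' -> .S, S -> .AA, A -> .cB]


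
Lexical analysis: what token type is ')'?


Pattern: delimiter/punctuation
Type: PUNCTUATION


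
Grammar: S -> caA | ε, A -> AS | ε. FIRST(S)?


Per alternative of S: FIRST(caA) = {c}; FIRST(ε) = {ε}
FIRST(S) = {c, ε}


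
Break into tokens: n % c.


Scan left to right, longest-match per lexeme
Tokens: ID(n), OP(%), ID(c)


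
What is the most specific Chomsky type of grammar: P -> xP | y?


Right-linear: every RHS is a terminal or a terminal followed by one nonterminal
Classification: Type 3 (Regular)


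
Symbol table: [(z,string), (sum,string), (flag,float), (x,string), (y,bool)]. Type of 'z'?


Lookup 'z' → type string


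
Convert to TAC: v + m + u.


Break into single-operator statements:
t1 = v + m
t2 = t1 + u


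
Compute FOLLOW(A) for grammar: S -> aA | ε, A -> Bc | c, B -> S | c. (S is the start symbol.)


$ ∈ FOLLOW(S). For each A -> αBβ: add FIRST(β)\{ε} to FOLLOW(B); if β nullable, add FOLLOW(A).
FOLLOW(A) = {$, c}


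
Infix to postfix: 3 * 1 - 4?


Left to right (same or higher precedence on left)
Postfix: 3 1 * 4 -


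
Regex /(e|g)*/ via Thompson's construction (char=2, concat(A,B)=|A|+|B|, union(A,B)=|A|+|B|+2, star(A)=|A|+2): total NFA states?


Syntax tree has 2 char leaf(s), 1 union(s), 1 star(s)
chars contribute 2×2 = 4; each union adds +2; each star adds +2
Total: 4 + 2 + 2 = 8 states


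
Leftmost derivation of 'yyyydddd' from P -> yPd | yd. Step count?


Derivation: P => yPd => yyPdd => yyyPddd => yyyydddd
Steps: 4


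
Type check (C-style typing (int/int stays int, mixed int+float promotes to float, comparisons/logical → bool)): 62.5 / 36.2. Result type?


Operand types: float / float
Rule: mixed int/float promotes to float; int/int stays int
Result type: float


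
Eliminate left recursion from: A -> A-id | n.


Left-recursive alternatives: A-id; non-recursive: n
Introduce A': A -> nA', A' -> -idA' | ε


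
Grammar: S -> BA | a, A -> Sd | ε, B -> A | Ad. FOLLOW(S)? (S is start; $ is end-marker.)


$ ∈ FOLLOW(S). For each A -> αBβ: add FIRST(β)\{ε} to FOLLOW(B); if β nullable, add FOLLOW(A).
FOLLOW(S) = {$, d}


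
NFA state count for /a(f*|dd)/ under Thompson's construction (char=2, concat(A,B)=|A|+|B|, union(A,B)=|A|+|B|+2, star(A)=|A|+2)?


Syntax tree has 4 char leaf(s), 1 union(s), 1 star(s)
chars contribute 4×2 = 8; each union adds +2; each star adds +2
Total: 8 + 2 + 2 = 12 states


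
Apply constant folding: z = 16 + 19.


16 + 19 = 35 at compile time
Optimized: z = 35


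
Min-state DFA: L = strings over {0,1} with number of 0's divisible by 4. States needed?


Track (count of 0) mod 4: states 0..3, accept at 0
Minimal DFA: 4 states


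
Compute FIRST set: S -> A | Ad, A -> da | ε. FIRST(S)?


Per alternative of S: FIRST(A) = {d, ε}; FIRST(Ad) = {d}
FIRST(S) = {d, ε}


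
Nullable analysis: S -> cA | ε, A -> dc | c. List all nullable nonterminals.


A nonterminal is nullable iff some alternative derives ε (directly, or every symbol in it is nullable)
Nullable: {S}


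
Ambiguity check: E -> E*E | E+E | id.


'id*id+id' has two parse trees (no precedence encoded between * and +)
Ambiguous


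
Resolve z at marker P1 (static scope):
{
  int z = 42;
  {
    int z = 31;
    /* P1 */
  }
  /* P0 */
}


z declared in the same block as P1
z = 31


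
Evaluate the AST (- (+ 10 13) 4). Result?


Evaluate inner: (+ 10 13) = 23
Evaluate root: (- 23 4) = 19
Result: 19


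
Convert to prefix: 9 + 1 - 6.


left-to-right (same/higher precedence on left): tree is (- (+ 9 1) 6)
Prefix: - + 9 1 6


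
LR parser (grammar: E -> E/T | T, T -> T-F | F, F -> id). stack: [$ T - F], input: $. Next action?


handle 'T-F' on top
Action: reduce (T -> T-F)


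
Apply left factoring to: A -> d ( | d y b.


Common prefix: 'd'
Factored: A -> d A', A' -> ( | y b


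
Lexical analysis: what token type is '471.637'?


Pattern: digits with a decimal point
Type: FLOAT_LITERAL


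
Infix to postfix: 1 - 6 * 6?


* has higher precedence, evaluate 6*6 first
Postfix: 1 6 6 * -


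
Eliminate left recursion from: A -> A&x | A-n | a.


Left-recursive alternatives: A&x, A-n; non-recursive: a
Introduce A': A -> aA', A' -> &xA' | -nA' | ε


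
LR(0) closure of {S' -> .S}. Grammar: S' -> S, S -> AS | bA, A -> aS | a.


Start: S' -> .S
For each item with dot before a nonterminal B, add B -> .γ for every B-production
Closure: [S' -> .S, S -> .AS, S -> .bA, A -> .aS, A -> .a]


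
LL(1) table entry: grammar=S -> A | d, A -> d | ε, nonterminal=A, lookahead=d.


For [A, d]: 'd' ∈ FIRST(d)
Entry: A -> d


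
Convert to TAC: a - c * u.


Break into single-operator statements:
t1 = c * u
t2 = a - t1


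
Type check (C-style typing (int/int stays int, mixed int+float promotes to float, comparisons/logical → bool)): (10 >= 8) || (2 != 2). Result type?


Operand types: bool || bool
Rule: logical operators take bool operands and yield bool
Result type: bool


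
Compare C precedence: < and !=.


'<' is relational (level 7); '!=' is equality (level 6)
Higher level binds tighter
'<' has higher precedence than '!='


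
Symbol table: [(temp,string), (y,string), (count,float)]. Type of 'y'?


Lookup 'y' → type string


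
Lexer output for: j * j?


Scan left to right, longest-match per lexeme
Tokens: ID(j), OP(*), ID(j)


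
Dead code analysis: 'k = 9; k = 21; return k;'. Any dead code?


first assignment to k is overwritten before any read
Dead: 'k = 9'


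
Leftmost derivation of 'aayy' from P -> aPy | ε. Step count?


Derivation: P => aPy => aaPyy => aayy
Steps: 3


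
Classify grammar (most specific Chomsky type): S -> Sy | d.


Left-linear: every RHS is a terminal or one nonterminal followed by a terminal
Classification: Type 3 (Regular)


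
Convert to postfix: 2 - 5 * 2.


* has higher precedence, evaluate 5*2 first
Postfix: 2 5 2 * -


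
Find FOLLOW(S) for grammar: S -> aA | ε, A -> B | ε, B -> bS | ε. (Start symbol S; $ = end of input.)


$ ∈ FOLLOW(S). For each A -> αBβ: add FIRST(β)\{ε} to FOLLOW(B); if β nullable, add FOLLOW(A).
FOLLOW(S) = {$}


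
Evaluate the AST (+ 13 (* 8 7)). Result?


Evaluate inner: (* 8 7) = 56
Evaluate root: (+ 13 56) = 69
Result: 69


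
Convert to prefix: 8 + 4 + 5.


left-to-right (same/higher precedence on left): tree is (+ (+ 8 4) 5)
Prefix: + + 8 4 5


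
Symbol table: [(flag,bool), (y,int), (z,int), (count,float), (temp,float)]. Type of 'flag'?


Lookup 'flag' → type bool


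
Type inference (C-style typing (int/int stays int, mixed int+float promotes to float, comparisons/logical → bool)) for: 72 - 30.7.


Operand types: int - float
Rule: mixed int/float promotes to float; int/int stays int
Result type: float


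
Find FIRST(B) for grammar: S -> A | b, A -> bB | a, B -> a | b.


Per alternative of B: FIRST(a) = {a}; FIRST(b) = {b}
FIRST(B) = {a, b}


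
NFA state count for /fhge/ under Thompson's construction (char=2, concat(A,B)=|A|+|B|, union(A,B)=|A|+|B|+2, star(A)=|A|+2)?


Syntax tree has 4 char leaf(s), 0 union(s), 0 star(s)
chars contribute 4×2 = 8; each union adds +2; each star adds +2
Total: 8 + 0 + 0 = 8 states


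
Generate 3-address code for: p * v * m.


Break into single-operator statements:
t1 = p * v
t2 = t1 * m


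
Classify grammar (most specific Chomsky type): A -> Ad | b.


Left-linear: every RHS is a terminal or one nonterminal followed by a terminal
Classification: Type 3 (Regular)


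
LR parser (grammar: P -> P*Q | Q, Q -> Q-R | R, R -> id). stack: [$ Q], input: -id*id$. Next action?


shift '-' to continue Q -> Q-R
Action: shift


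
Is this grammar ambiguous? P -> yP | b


right-linear, alternatives start with distinct terminals 'y' vs 'b': unique leftmost derivation
Unambiguous


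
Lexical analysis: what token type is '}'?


Pattern: delimiter/punctuation
Type: PUNCTUATION


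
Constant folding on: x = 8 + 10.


8 + 10 = 18 at compile time
Optimized: x = 18


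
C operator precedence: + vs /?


'/' is multiplicative (level 10); '+' is additive (level 9)
Higher level binds tighter
'/' has higher precedence than '+'


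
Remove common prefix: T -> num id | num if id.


Common prefix: 'num'
Factored: T -> num T', T' -> id | if id


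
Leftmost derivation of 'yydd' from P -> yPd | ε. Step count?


Derivation: P => yPd => yyPdd => yydd
Steps: 3


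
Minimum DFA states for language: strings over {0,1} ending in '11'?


Track the longest suffix of input matching a prefix of '11': 3 classes (prefixes of length 0..2)
Minimal DFA: 3 states


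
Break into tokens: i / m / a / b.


Scan left to right, longest-match per lexeme
Tokens: ID(i), OP(/), ID(m), OP(/), ID(a), OP(/), ID(b)


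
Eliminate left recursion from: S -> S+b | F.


Left-recursive alternatives: S+b; non-recursive: F
Introduce S': S -> FS', S' -> +bS' | ε


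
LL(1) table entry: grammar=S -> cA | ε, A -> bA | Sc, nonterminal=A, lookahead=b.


For [A, b]: 'b' ∈ FIRST(bA)
Entry: A -> bA


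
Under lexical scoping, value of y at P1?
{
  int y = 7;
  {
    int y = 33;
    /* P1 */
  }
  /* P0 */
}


y declared in the same block as P1
y = 33


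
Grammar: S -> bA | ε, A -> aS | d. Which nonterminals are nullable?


A nonterminal is nullable iff some alternative derives ε (directly, or every symbol in it is nullable)
Nullable: {S}


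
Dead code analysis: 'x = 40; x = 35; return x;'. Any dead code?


first assignment to x is overwritten before any read
Dead: 'x = 40'


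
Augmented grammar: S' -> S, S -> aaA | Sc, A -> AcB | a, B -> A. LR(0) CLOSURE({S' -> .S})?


Start: S' -> .S
For each item with dot before a nonterminal B, add B -> .γ for every B-production
Closure: [S' -> .S, S -> .aaA, S -> .Sc]


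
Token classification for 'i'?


Pattern: letter/underscore followed by alphanumerics, not a keyword
Type: IDENTIFIER


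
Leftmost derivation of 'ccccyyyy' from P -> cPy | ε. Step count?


Derivation: P => cPy => ccPyy => cccPyyy => ccccPyyyy => ccccyyyy
Steps: 5


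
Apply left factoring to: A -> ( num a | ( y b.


Common prefix: '('
Factored: A -> ( A', A' -> num a | y b


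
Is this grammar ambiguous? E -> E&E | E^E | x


'x&x^x' has two parse trees (no precedence encoded between & and ^)
Ambiguous


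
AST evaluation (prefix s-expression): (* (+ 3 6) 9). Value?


Evaluate inner: (+ 3 6) = 9
Evaluate root: (* 9 9) = 81
Result: 81


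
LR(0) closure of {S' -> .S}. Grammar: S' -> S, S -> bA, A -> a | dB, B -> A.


Start: S' -> .S
For each item with dot before a nonterminal B, add B -> .γ for every B-production
Closure: [S' -> .S, S -> .bA]


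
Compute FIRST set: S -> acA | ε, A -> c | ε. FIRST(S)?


Per alternative of S: FIRST(acA) = {a}; FIRST(ε) = {ε}
FIRST(S) = {a, ε}


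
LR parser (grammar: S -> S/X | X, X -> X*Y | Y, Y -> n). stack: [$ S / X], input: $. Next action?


handle 'S/X' on top; lookahead ∈ FOLLOW(S) = {/, $}
Action: reduce (S -> S/X)


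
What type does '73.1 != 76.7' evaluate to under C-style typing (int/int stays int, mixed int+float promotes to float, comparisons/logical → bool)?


Operand types: float != float
Rule: comparison yields bool
Result type: bool


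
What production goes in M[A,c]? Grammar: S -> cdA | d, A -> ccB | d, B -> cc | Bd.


For [A, c]: 'c' ∈ FIRST(ccB)
Entry: A -> ccB


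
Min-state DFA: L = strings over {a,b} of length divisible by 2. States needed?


Track length mod 2: states 0..1, accept at 0
Minimal DFA: 2 states


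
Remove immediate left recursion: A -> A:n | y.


Left-recursive alternatives: A:n; non-recursive: y
Introduce A': A -> yA', A' -> :nA' | ε


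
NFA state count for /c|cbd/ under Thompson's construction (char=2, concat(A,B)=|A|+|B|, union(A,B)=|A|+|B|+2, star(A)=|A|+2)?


Syntax tree has 4 char leaf(s), 1 union(s), 0 star(s)
chars contribute 4×2 = 8; each union adds +2; each star adds +2
Total: 8 + 2 + 0 = 10 states


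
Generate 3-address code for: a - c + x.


Break into single-operator statements:
t1 = a - c
t2 = t1 + x


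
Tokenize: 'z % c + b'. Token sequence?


Scan left to right, longest-match per lexeme
Tokens: ID(z), OP(%), ID(c), OP(+), ID(b)


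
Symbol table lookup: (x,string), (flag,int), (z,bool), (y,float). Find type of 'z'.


Lookup 'z' → type bool


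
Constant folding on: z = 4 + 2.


4 + 2 = 6 at compile time
Optimized: z = 6


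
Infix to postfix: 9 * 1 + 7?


Left to right (same or higher precedence on left)
Postfix: 9 1 * 7 +


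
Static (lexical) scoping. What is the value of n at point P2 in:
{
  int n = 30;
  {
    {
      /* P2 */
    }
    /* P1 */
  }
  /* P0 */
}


P2's block does not declare n; resolves to the enclosing declaration at depth 0
n = 30


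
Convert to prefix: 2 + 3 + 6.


left-to-right (same/higher precedence on left): tree is (+ (+ 2 3) 6)
Prefix: + + 2 3 6


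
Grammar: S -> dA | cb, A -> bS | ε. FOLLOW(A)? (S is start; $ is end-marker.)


$ ∈ FOLLOW(S). For each A -> αBβ: add FIRST(β)\{ε} to FOLLOW(B); if β nullable, add FOLLOW(A).
FOLLOW(A) = {$}


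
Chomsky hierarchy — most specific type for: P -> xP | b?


Right-linear: every RHS is a terminal or a terminal followed by one nonterminal
Classification: Type 3 (Regular)


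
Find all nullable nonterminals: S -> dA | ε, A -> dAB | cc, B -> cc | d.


A nonterminal is nullable iff some alternative derives ε (directly, or every symbol in it is nullable)
Nullable: {S}


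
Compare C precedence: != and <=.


'<=' is relational (level 7); '!=' is equality (level 6)
Higher level binds tighter
'<=' has higher precedence than '!='


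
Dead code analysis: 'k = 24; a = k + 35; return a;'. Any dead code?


k is read by a's definition; a is returned
No dead code


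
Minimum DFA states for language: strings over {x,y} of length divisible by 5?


Track length mod 5: states 0..4, accept at 0
Minimal DFA: 5 states


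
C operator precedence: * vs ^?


'*' is multiplicative (level 10); '^' is bitwise XOR (level 4)
Higher level binds tighter
'*' has higher precedence than '^'


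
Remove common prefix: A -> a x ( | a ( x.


Common prefix: 'a'
Factored: A -> a A', A' -> x ( | ( x


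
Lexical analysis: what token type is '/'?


Pattern: operator symbol
Type: OPERATOR


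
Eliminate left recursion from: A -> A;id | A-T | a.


Left-recursive alternatives: A;id, A-T; non-recursive: a
Introduce A': A -> aA', A' -> ;idA' | -TA' | ε


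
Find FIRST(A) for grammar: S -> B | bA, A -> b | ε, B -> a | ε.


Per alternative of A: FIRST(b) = {b}; FIRST(ε) = {ε}
FIRST(A) = {b, ε}


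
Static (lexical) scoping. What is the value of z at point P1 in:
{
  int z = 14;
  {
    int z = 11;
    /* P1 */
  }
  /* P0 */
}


z declared in the same block as P1
z = 11


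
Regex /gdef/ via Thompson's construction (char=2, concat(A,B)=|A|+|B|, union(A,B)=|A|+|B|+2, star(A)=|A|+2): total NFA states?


Syntax tree has 4 char leaf(s), 0 union(s), 0 star(s)
chars contribute 4×2 = 8; each union adds +2; each star adds +2
Total: 8 + 0 + 0 = 8 states


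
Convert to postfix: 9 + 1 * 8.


* has higher precedence, evaluate 1*8 first
Postfix: 9 1 8 * +


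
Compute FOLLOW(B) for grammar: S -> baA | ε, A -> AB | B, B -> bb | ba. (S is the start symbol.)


$ ∈ FOLLOW(S). For each A -> αBβ: add FIRST(β)\{ε} to FOLLOW(B); if β nullable, add FOLLOW(A).
FOLLOW(B) = {$, b}


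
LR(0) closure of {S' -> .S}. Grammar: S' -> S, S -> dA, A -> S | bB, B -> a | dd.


Start: S' -> .S
For each item with dot before a nonterminal B, add B -> .γ for every B-production
Closure: [S' -> .S, S -> .dA]


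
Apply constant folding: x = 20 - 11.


20 - 11 = 9 at compile time
Optimized: x = 9


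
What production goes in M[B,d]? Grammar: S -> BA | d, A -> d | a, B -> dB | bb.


For [B, d]: 'd' ∈ FIRST(dB)
Entry: B -> dB


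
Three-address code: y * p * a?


Break into single-operator statements:
t1 = y * p
t2 = t1 * a


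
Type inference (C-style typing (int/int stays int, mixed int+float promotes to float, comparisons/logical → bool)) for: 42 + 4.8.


Operand types: int + float
Rule: mixed int/float promotes to float; int/int stays int
Result type: float


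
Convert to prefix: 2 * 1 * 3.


left-to-right (same/higher precedence on left): tree is (* (* 2 1) 3)
Prefix: * * 2 1 3


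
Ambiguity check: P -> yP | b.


right-linear, alternatives start with distinct terminals 'y' vs 'b': unique leftmost derivation
Unambiguous


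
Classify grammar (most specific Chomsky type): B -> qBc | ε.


Single nonterminal LHS, but q^n c^n is not regular
Classification: Type 2 (Context-Free)


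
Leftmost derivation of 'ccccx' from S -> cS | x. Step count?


Derivation: S => cS => ccS => cccS => ccccS => ccccx
Steps: 5


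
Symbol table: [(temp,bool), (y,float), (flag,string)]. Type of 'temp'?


Lookup 'temp' → type bool


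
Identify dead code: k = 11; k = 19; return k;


first assignment to k is overwritten before any read
Dead: 'k = 11'


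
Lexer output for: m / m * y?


Scan left to right, longest-match per lexeme
Tokens: ID(m), OP(/), ID(m), OP(*), ID(y)


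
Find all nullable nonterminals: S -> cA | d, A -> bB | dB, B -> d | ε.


A nonterminal is nullable iff some alternative derives ε (directly, or every symbol in it is nullable)
Nullable: {B}


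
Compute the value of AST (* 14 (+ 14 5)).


Evaluate inner: (+ 14 5) = 19
Evaluate root: (* 14 19) = 266
Result: 266


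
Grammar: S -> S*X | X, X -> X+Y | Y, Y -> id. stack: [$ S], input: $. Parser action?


start symbol S on stack, input exhausted
Action: accept


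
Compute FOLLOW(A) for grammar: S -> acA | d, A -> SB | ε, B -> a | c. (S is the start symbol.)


$ ∈ FOLLOW(S). For each A -> αBβ: add FIRST(β)\{ε} to FOLLOW(B); if β nullable, add FOLLOW(A).
FOLLOW(A) = {$, a, c}


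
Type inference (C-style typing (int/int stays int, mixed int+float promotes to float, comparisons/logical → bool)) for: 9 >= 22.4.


Operand types: int >= float
Rule: comparison yields bool
Result type: bool


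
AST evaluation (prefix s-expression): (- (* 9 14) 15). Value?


Evaluate inner: (* 9 14) = 126
Evaluate root: (- 126 15) = 111
Result: 111


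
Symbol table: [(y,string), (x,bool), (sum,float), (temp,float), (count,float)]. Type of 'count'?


Lookup 'count' → type float


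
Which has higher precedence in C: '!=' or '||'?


'!=' is equality (level 6); '||' is logical OR (level 1)
Higher level binds tighter
'!=' has higher precedence than '||'


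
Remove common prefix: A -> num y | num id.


Common prefix: 'num'
Factored: A -> num A', A' -> y | id


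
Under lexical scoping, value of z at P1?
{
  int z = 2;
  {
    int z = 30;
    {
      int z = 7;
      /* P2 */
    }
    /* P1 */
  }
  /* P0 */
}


z declared in the same block as P1
z = 30


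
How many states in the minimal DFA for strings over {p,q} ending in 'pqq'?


Track the longest suffix of input matching a prefix of 'pqq': 4 classes (prefixes of length 0..3)
Minimal DFA: 4 states


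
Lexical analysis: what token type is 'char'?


Pattern: reserved word
Type: KEYWORD


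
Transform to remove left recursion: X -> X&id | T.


Left-recursive alternatives: X&id; non-recursive: T
Introduce X': X -> TX', X' -> &idX' | ε


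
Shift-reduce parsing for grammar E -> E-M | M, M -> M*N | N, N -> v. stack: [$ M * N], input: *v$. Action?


handle 'M*N' on top
Action: reduce (M -> M*N)


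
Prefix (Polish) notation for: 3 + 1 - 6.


left-to-right (same/higher precedence on left): tree is (- (+ 3 1) 6)
Prefix: - + 3 1 6


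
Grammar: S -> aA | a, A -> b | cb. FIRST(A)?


Per alternative of A: FIRST(b) = {b}; FIRST(cb) = {c}
FIRST(A) = {b, c}


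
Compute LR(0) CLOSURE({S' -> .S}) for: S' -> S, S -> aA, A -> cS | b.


Start: S' -> .S
For each item with dot before a nonterminal B, add B -> .γ for every B-production
Closure: [S' -> .S, S -> .aA]


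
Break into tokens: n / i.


Scan left to right, longest-match per lexeme
Tokens: ID(n), OP(/), ID(i)


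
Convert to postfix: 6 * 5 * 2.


Left to right (same or higher precedence on left)
Postfix: 6 5 * 2 *


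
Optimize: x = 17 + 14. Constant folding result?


17 + 14 = 31 at compile time
Optimized: x = 31


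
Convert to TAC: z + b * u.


Break into single-operator statements:
t1 = b * u
t2 = z + t1


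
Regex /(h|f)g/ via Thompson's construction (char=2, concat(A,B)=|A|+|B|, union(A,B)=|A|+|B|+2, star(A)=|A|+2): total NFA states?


Syntax tree has 3 char leaf(s), 1 union(s), 0 star(s)
chars contribute 3×2 = 6; each union adds +2; each star adds +2
Total: 6 + 2 + 0 = 8 states


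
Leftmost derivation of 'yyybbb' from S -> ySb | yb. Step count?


Derivation: S => ySb => yySbb => yyybbb
Steps: 3


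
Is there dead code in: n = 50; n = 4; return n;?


first assignment to n is overwritten before any read
Dead: 'n = 50'


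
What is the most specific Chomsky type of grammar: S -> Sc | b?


Left-linear: every RHS is a terminal or one nonterminal followed by a terminal
Classification: Type 3 (Regular)


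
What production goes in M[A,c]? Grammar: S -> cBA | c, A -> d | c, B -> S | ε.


For [A, c]: 'c' ∈ FIRST(c)
Entry: A -> c


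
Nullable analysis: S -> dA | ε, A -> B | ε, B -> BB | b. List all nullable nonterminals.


A nonterminal is nullable iff some alternative derives ε (directly, or every symbol in it is nullable)
Nullable: {A, S}


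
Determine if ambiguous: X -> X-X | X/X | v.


'v-v/v' has two parse trees (no precedence encoded between - and /)
Ambiguous


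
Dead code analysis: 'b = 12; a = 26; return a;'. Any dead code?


b is assigned but never read
Dead: 'b = 12'


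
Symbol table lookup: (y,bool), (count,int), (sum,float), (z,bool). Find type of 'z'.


Lookup 'z' → type bool


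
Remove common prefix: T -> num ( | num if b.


Common prefix: 'num'
Factored: T -> num T', T' -> ( | if b


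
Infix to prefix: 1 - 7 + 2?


left-to-right (same/higher precedence on left): tree is (+ (- 1 7) 2)
Prefix: + - 1 7 2


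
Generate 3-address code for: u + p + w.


Break into single-operator statements:
t1 = u + p
t2 = t1 + w


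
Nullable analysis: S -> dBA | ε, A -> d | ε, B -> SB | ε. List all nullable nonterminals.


A nonterminal is nullable iff some alternative derives ε (directly, or every symbol in it is nullable)
Nullable: {A, B, S}


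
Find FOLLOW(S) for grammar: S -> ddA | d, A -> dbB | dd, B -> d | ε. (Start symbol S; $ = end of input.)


$ ∈ FOLLOW(S). For each A -> αBβ: add FIRST(β)\{ε} to FOLLOW(B); if β nullable, add FOLLOW(A).
FOLLOW(S) = {$}


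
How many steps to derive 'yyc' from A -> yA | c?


Derivation: A => yA => yyA => yyc
Steps: 3


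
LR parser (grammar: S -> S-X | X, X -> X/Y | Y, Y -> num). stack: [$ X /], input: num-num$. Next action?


no handle; shift 'num'
Action: shift


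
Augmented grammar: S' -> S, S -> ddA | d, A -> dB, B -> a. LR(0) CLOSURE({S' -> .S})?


Start: S' -> .S
For each item with dot before a nonterminal B, add B -> .γ for every B-production
Closure: [S' -> .S, S -> .ddA, S -> .d]


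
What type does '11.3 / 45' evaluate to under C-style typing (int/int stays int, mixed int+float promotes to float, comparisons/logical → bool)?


Operand types: float / int
Rule: mixed int/float promotes to float; int/int stays int
Result type: float


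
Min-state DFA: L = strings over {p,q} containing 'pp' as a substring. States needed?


KMP-style automaton: 2 progress states + 1 absorbing accept = 3
Minimal DFA: 3 states


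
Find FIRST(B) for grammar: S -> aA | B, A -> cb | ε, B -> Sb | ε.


Per alternative of B: FIRST(Sb) = {a, b}; FIRST(ε) = {ε}
FIRST(B) = {a, b, ε}


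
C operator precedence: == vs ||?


'==' is equality (level 6); '||' is logical OR (level 1)
Higher level binds tighter
'==' has higher precedence than '||'


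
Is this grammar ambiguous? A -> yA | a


right-linear, alternatives start with distinct terminals 'y' vs 'a': unique leftmost derivation
Unambiguous


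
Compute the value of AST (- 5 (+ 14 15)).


Evaluate inner: (+ 14 15) = 29
Evaluate root: (- 5 29) = -24
Result: -24


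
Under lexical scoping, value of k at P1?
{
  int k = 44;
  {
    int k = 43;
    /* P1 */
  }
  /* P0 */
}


k declared in the same block as P1
k = 43


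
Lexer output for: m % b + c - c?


Scan left to right, longest-match per lexeme
Tokens: ID(m), OP(%), ID(b), OP(+), ID(c), OP(-), ID(c)


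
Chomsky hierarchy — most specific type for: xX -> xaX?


LHS has context (more than one symbol) and |LHS| ≤ |RHS|
Classification: Type 1 (Context-Sensitive)


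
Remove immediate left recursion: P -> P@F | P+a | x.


Left-recursive alternatives: P@F, P+a; non-recursive: x
Introduce P': P -> xP', P' -> @FP' | +aP' | ε


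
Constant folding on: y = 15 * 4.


15 * 4 = 60 at compile time
Optimized: y = 60


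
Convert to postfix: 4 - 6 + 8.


Left to right (same or higher precedence on left)
Postfix: 4 6 - 8 +


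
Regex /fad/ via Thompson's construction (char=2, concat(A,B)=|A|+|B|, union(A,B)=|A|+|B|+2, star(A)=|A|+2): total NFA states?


Syntax tree has 3 char leaf(s), 0 union(s), 0 star(s)
chars contribute 3×2 = 6; each union adds +2; each star adds +2
Total: 6 + 0 + 0 = 6 states


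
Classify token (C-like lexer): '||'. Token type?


Pattern: operator symbol
Type: OPERATOR


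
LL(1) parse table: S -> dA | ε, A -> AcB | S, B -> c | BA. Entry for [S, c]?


For [S, c]: ε is nullable and 'c' ∈ FOLLOW(S)
Entry: S -> ε


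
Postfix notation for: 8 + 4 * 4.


* has higher precedence, evaluate 4*4 first
Postfix: 8 4 4 * +


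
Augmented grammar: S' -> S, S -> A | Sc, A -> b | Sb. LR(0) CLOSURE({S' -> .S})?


Start: S' -> .S
For each item with dot before a nonterminal B, add B -> .γ for every B-production
Closure: [S' -> .S, S -> .A, S -> .Sc, A -> .b, A -> .Sb]


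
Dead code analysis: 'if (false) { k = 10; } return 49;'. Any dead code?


condition is constant false, so the whole block is unreachable
Dead: 'if (false) { k = 10; }'


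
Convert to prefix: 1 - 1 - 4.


left-to-right (same/higher precedence on left): tree is (- (- 1 1) 4)
Prefix: - - 1 1 4


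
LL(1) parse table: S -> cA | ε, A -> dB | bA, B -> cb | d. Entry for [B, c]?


For [B, c]: 'c' ∈ FIRST(cb)
Entry: B -> cb


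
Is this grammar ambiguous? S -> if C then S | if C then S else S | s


dangling else: 'if C then if C then s else s' parses two ways
Ambiguous


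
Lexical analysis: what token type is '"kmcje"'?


Pattern: double-quoted sequence
Type: STRING_LITERAL


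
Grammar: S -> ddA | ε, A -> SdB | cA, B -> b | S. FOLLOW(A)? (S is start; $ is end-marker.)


$ ∈ FOLLOW(S). For each A -> αBβ: add FIRST(β)\{ε} to FOLLOW(B); if β nullable, add FOLLOW(A).
FOLLOW(A) = {$, d}


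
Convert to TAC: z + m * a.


Break into single-operator statements:
t1 = m * a
t2 = z + t1


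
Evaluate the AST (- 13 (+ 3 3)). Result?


Evaluate inner: (+ 3 3) = 6
Evaluate root: (- 13 6) = 7
Result: 7


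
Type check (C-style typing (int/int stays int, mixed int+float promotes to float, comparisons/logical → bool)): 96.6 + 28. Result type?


Operand types: float + int
Rule: mixed int/float promotes to float; int/int stays int
Result type: float


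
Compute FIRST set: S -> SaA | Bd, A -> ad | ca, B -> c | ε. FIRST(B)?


Per alternative of B: FIRST(c) = {c}; FIRST(ε) = {ε}
FIRST(B) = {c, ε}


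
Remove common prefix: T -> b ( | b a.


Common prefix: 'b'
Factored: T -> b T', T' -> ( | a


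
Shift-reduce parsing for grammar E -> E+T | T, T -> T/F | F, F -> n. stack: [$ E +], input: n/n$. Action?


no handle ('E+' is not any RHS); shift 'n'
Action: shift


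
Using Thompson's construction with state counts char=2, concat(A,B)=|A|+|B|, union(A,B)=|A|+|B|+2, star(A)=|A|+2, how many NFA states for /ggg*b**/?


Syntax tree has 4 char leaf(s), 0 union(s), 3 star(s)
chars contribute 4×2 = 8; each union adds +2; each star adds +2
Total: 8 + 0 + 6 = 14 states


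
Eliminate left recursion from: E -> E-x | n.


Left-recursive alternatives: E-x; non-recursive: n
Introduce E': E -> nE', E' -> -xE' | ε


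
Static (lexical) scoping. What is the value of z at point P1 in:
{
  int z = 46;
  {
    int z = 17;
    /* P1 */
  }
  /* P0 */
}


z declared in the same block as P1
z = 17


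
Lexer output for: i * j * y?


Scan left to right, longest-match per lexeme
Tokens: ID(i), OP(*), ID(j), OP(*), ID(y)


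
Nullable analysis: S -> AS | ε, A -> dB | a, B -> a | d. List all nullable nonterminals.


A nonterminal is nullable iff some alternative derives ε (directly, or every symbol in it is nullable)
Nullable: {S}


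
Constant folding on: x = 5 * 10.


5 * 10 = 50 at compile time
Optimized: x = 50


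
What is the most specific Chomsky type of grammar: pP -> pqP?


LHS has context (more than one symbol) and |LHS| ≤ |RHS|
Classification: Type 1 (Context-Sensitive)


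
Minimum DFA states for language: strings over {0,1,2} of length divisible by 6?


Track length mod 6: states 0..5, accept at 0
Minimal DFA: 6 states


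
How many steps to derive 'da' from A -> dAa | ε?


Derivation: A => dAa => da
Steps: 2


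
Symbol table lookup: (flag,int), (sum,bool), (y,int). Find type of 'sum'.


Lookup 'sum' → type bool


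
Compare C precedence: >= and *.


'*' is multiplicative (level 10); '>=' is relational (level 7)
Higher level binds tighter
'*' has higher precedence than '>='


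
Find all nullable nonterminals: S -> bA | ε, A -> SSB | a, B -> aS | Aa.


A nonterminal is nullable iff some alternative derives ε (directly, or every symbol in it is nullable)
Nullable: {S}


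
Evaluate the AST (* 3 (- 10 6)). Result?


Evaluate inner: (- 10 6) = 4
Evaluate root: (* 3 4) = 12
Result: 12


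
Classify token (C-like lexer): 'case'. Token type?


Pattern: reserved word
Type: KEYWORD


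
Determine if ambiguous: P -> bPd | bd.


balanced b^n…d^n: each string has a unique parse
Unambiguous


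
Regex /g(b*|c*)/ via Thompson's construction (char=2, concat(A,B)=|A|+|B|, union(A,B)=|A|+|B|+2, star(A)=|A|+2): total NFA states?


Syntax tree has 3 char leaf(s), 1 union(s), 2 star(s)
chars contribute 3×2 = 6; each union adds +2; each star adds +2
Total: 6 + 2 + 4 = 12 states


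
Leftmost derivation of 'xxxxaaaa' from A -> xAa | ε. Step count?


Derivation: A => xAa => xxAaa => xxxAaaa => xxxxAaaaa => xxxxaaaa
Steps: 5


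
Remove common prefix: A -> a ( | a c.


Common prefix: 'a'
Factored: A -> a A', A' -> ( | c


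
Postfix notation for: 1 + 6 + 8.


Left to right (same or higher precedence on left)
Postfix: 1 6 + 8 +


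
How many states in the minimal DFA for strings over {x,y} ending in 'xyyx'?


Track the longest suffix of input matching a prefix of 'xyyx': 5 classes (prefixes of length 0..4)
Minimal DFA: 5 states


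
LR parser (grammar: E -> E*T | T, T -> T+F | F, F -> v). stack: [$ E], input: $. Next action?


start symbol E on stack, input exhausted
Action: accept


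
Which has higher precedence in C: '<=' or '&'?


'<=' is relational (level 7); '&' is bitwise AND (level 5)
Higher level binds tighter
'<=' has higher precedence than '&'


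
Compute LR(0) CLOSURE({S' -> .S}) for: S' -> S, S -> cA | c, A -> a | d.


Start: S' -> .S
For each item with dot before a nonterminal B, add B -> .γ for every B-production
Closure: [S' -> .S, S -> .cA, S -> .c]


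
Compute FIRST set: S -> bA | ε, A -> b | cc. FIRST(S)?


Per alternative of S: FIRST(bA) = {b}; FIRST(ε) = {ε}
FIRST(S) = {b, ε}


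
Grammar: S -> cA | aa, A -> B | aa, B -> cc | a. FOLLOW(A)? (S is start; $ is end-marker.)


$ ∈ FOLLOW(S). For each A -> αBβ: add FIRST(β)\{ε} to FOLLOW(B); if β nullable, add FOLLOW(A).
FOLLOW(A) = {$}
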